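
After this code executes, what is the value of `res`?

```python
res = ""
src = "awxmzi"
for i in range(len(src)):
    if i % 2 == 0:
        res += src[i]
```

'axz'

i=0: add 'a' → 'a'
i=1: skip
i=2: add 'x' → 'ax'
i=3: skip
i=4: add 'z' → 'axz'
i=5: skip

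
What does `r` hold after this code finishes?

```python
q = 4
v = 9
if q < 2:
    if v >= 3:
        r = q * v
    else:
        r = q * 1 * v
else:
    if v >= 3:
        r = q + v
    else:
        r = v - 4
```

13

q=4, v=9
q < 2 is False; v >= 3 is True
→ r = q + v = 13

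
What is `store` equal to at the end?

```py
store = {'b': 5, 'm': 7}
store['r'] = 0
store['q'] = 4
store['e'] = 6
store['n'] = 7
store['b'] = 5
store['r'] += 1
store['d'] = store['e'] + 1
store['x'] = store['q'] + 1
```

{'b': 5, 'm': 7, 'r': 1, 'q': 4, 'e': 6, 'n': 7, 'd': 7, 'x': 5}

store['r'] = 0 → {'b': 5, 'm': 7, 'r': 0}
store['q'] = 4 → {'b': 5, 'm': 7, 'r': 0, 'q': 4}
store['e'] = 6 → {'b': 5, 'm': 7, 'r': 0, 'q': 4, 'e': 6}
store['n'] = 7 → {'b': 5, 'm': 7, 'r': 0, 'q': 4, 'e': 6, 'n': 7}
store['b'] = 5 → {'b': 5, 'm': 7, 'r': 0, 'q': 4, 'e': 6, 'n': 7}
store['r'] = 0+1 = 1 → {'b': 5, 'm': 7, 'r': 1, 'q': 4, 'e': 6, 'n': 7}
store['d'] = store['e']+1 = 7 → {'b': 5, 'm': 7, 'r': 1, 'q': 4, 'e': 6, 'n': 7, 'd': 7}
store['x'] = store['q']+1 = 5 → {'b': 5, 'm': 7, 'r': 1, 'q': 4, 'e': 6, 'n': 7, 'd': 7, 'x': 5}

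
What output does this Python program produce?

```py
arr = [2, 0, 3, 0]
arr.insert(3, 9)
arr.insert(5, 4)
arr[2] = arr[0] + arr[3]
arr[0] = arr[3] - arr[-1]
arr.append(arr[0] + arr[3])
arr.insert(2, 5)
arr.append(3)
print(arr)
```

insert 9 at 3 → [2, 0, 3, 9, 0]
insert 4 at 5 → [2, 0, 3, 9, 0, 4]
arr[2] = arr[0]+arr[3] = 2+9 = 11 → [2, 0, 11, 9, 0, 4]
arr[0] = arr[3]-arr[-1] = 9-4 = 5 → [5, 0, 11, 9, 0, 4]
append arr[0]+arr[3] = 5+9 = 14 → [5, 0, 11, 9, 0, 4, 14]
insert 5 at 2 → [5, 0, 5, 11, 9, 0, 4, 14]
append 3 → [5, 0, 5, 11, 9, 0, 4, 14, 3]

[5, 0, 5, 11, 9, 0, 4, 14, 3]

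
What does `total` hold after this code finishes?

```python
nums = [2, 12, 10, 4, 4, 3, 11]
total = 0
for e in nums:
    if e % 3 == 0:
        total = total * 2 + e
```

27

e=2: not %3==0
e=12: %3==0, total = 0*2+12 = 12
e=10: not %3==0
e=4: not %3==0
e=4: not %3==0
e=3: %3==0, total = 12*2+3 = 27
e=11: not %3==0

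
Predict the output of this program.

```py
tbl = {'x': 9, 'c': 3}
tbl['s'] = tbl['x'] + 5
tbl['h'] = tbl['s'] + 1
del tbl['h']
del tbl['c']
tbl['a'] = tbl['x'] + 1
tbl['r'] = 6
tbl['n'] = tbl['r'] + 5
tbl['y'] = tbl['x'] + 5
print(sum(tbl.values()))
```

tbl['s'] = tbl['x']+5 = 14 → {'x': 9, 'c': 3, 's': 14}
tbl['h'] = tbl['s']+1 = 15 → {'x': 9, 'c': 3, 's': 14, 'h': 15}
del 'h' → {'x': 9, 'c': 3, 's': 14}
del 'c' → {'x': 9, 's': 14}
tbl['a'] = tbl['x']+1 = 10 → {'x': 9, 's': 14, 'a': 10}
tbl['r'] = 6 → {'x': 9, 's': 14, 'a': 10, 'r': 6}
tbl['n'] = tbl['r']+5 = 11 → {'x': 9, 's': 14, 'a': 10, 'r': 6, 'n': 11}
tbl['y'] = tbl['x']+5 = 14 → {'x': 9, 's': 14, 'a': 10, 'r': 6, 'n': 11, 'y': 14}
sum of values = 64

64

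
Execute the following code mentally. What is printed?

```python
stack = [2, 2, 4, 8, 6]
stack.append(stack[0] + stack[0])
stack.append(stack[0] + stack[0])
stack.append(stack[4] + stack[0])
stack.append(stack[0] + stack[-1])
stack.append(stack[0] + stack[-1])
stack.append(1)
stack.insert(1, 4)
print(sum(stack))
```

65

append stack[0]+stack[0] = 2+2 = 4 → [2, 2, 4, 8, 6, 4]
append stack[0]+stack[0] = 2+2 = 4 → [2, 2, 4, 8, 6, 4, 4]
append stack[4]+stack[0] = 6+2 = 8 → [2, 2, 4, 8, 6, 4, 4, 8]
append stack[0]+stack[-1] = 2+8 = 10 → [2, 2, 4, 8, 6, 4, 4, 8, 10]
append stack[0]+stack[-1] = 2+10 = 12 → [2, 2, 4, 8, 6, 4, 4, 8, 10, 12]
append 1 → [2, 2, 4, 8, 6, 4, 4, 8, 10, 12, 1]
insert 4 at 1 → [2, 4, 2, 4, 8, 6, 4, 4, 8, 10, 12, 1]
sum = 65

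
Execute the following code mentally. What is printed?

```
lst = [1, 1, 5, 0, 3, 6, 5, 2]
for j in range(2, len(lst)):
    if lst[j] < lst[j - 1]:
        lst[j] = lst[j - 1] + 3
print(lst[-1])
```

20

j=2: 5>=1, unchanged → [1, 1, 5, 0, 3, 6, 5, 2]
j=3: 0<5, lst[3] = 5+3 = 8 → [1, 1, 5, 8, 3, 6, 5, 2]
j=4: 3<8, lst[4] = 8+3 = 11 → [1, 1, 5, 8, 11, 6, 5, 2]
j=5: 6<11, lst[5] = 11+3 = 14 → [1, 1, 5, 8, 11, 14, 5, 2]
j=6: 5<14, lst[6] = 14+3 = 17 → [1, 1, 5, 8, 11, 14, 17, 2]
j=7: 2<17, lst[7] = 17+3 = 20 → [1, 1, 5, 8, 11, 14, 17, 20]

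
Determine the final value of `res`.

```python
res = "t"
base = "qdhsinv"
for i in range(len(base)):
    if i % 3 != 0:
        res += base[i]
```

'tdhin'

i=0: skip
i=1: add 'd' → 'td'
i=2: add 'h' → 'tdh'
i=3: skip
i=4: add 'i' → 'tdhi'
i=5: add 'n' → 'tdhin'
i=6: skip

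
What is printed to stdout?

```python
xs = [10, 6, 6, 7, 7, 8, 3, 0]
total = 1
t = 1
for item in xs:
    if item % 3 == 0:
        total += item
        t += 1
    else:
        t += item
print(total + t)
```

53

item=10: not %3==0; t=11
item=6: %3==0, total = 1+6 = 7; t=12
item=6: %3==0, total = 7+6 = 13; t=13
item=7: not %3==0; t=20
item=7: not %3==0; t=27
item=8: not %3==0; t=35
item=3: %3==0, total = 13+3 = 16; t=36
item=0: %3==0, total = 16+0 = 16; t=37
total+t = 16+37 = 53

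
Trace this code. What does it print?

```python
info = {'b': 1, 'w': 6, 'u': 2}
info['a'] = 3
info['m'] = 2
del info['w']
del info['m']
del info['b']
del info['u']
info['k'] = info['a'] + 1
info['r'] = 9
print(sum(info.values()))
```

16

info['a'] = 3 → {'b': 1, 'w': 6, 'u': 2, 'a': 3}
info['m'] = 2 → {'b': 1, 'w': 6, 'u': 2, 'a': 3, 'm': 2}
del 'w' → {'b': 1, 'u': 2, 'a': 3, 'm': 2}
del 'm' → {'b': 1, 'u': 2, 'a': 3}
del 'b' → {'u': 2, 'a': 3}
del 'u' → {'a': 3}
info['k'] = info['a']+1 = 4 → {'a': 3, 'k': 4}
info['r'] = 9 → {'a': 3, 'k': 4, 'r': 9}
sum of values = 16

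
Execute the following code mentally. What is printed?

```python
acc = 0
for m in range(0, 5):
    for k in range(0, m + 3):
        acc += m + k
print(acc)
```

115

m=0,k=0: acc = 0+0 = 0
m=0,k=1: acc = 0+1 = 1
m=0,k=2: acc = 1+2 = 3
m=1,k=0: acc = 3+1 = 4
m=1,k=1: acc = 4+2 = 6
m=1,k=2: acc = 6+3 = 9
m=1,k=3: acc = 9+4 = 13
m=2,k=0: acc = 13+2 = 15
m=2,k=1: acc = 15+3 = 18
m=2,k=2: acc = 18+4 = 22
m=2,k=3: acc = 22+5 = 27
m=2,k=4: acc = 27+6 = 33
m=3,k=0: acc = 33+3 = 36
m=3,k=1: acc = 36+4 = 40
m=3,k=2: acc = 40+5 = 45
m=3,k=3: acc = 45+6 = 51
m=3,k=4: acc = 51+7 = 58
m=3,k=5: acc = 58+8 = 66
m=4,k=0: acc = 66+4 = 70
m=4,k=1: acc = 70+5 = 75
m=4,k=2: acc = 75+6 = 81
m=4,k=3: acc = 81+7 = 88
m=4,k=4: acc = 88+8 = 96
m=4,k=5: acc = 96+9 = 105
m=4,k=6: acc = 105+10 = 115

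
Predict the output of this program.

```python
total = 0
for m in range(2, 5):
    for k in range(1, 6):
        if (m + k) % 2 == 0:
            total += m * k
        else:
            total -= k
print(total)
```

m=2,k=1: odd sum, total = 0-1 = -1
m=2,k=2: even sum, total = (-1)+4 = 3
m=2,k=3: odd sum, total = 3-3 = 0
m=2,k=4: even sum, total = 0+8 = 8
m=2,k=5: odd sum, total = 8-5 = 3
m=3,k=1: even sum, total = 3+3 = 6
m=3,k=2: odd sum, total = 6-2 = 4
m=3,k=3: even sum, total = 4+9 = 13
m=3,k=4: odd sum, total = 13-4 = 9
m=3,k=5: even sum, total = 9+15 = 24
m=4,k=1: odd sum, total = 24-1 = 23
m=4,k=2: even sum, total = 23+8 = 31
m=4,k=3: odd sum, total = 31-3 = 28
m=4,k=4: even sum, total = 28+16 = 44
m=4,k=5: odd sum, total = 44-5 = 39

39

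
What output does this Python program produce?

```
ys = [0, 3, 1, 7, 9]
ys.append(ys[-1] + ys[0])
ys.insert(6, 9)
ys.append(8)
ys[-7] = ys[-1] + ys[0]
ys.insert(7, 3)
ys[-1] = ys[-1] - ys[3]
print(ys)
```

append ys[-1]+ys[0] = 9+0 = 9 → [0, 3, 1, 7, 9, 9]
insert 9 at 6 → [0, 3, 1, 7, 9, 9, 9]
append 8 → [0, 3, 1, 7, 9, 9, 9, 8]
ys[-7] = ys[-1]+ys[0] = 8+0 = 8 → [0, 8, 1, 7, 9, 9, 9, 8]
insert 3 at 7 → [0, 8, 1, 7, 9, 9, 9, 3, 8]
ys[-1] = ys[-1]-ys[3] = 8-7 = 1 → [0, 8, 1, 7, 9, 9, 9, 3, 1]

[0, 8, 1, 7, 9, 9, 9, 3, 1]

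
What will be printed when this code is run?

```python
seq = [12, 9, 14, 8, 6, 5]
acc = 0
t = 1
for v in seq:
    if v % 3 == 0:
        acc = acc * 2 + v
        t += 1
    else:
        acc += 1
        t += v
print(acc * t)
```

2387

v=12: %3==0, acc = 0*2+12 = 12; t=2
v=9: %3==0, acc = 12*2+9 = 33; t=3
v=14: not %3==0, acc = 33+1 = 34; t=17
v=8: not %3==0, acc = 34+1 = 35; t=25
v=6: %3==0, acc = 35*2+6 = 76; t=26
v=5: not %3==0, acc = 76+1 = 77; t=31
acc*t = 77*31 = 2387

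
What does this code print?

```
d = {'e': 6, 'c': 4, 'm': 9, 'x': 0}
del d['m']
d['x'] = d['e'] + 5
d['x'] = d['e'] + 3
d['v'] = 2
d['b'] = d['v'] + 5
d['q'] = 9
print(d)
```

del 'm' → {'e': 6, 'c': 4, 'x': 0}
d['x'] = d['e']+5 = 11 → {'e': 6, 'c': 4, 'x': 11}
d['x'] = d['e']+3 = 9 → {'e': 6, 'c': 4, 'x': 9}
d['v'] = 2 → {'e': 6, 'c': 4, 'x': 9, 'v': 2}
d['b'] = d['v']+5 = 7 → {'e': 6, 'c': 4, 'x': 9, 'v': 2, 'b': 7}
d['q'] = 9 → {'e': 6, 'c': 4, 'x': 9, 'v': 2, 'b': 7, 'q': 9}

{'e': 6, 'c': 4, 'x': 9, 'v': 2, 'b': 7, 'q': 9}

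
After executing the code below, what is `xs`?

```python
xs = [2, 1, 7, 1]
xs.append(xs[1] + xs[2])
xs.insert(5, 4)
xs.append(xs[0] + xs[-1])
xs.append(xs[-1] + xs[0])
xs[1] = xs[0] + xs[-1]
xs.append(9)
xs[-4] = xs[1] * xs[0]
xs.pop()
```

[2, 10, 7, 1, 8, 20, 6, 8]

append xs[1]+xs[2] = 1+7 = 8 → [2, 1, 7, 1, 8]
insert 4 at 5 → [2, 1, 7, 1, 8, 4]
append xs[0]+xs[-1] = 2+4 = 6 → [2, 1, 7, 1, 8, 4, 6]
append xs[-1]+xs[0] = 6+2 = 8 → [2, 1, 7, 1, 8, 4, 6, 8]
xs[1] = xs[0]+xs[-1] = 2+8 = 10 → [2, 10, 7, 1, 8, 4, 6, 8]
append 9 → [2, 10, 7, 1, 8, 4, 6, 8, 9]
xs[-4] = xs[1]*xs[0] = 10*2 = 20 → [2, 10, 7, 1, 8, 20, 6, 8, 9]
pop() removes 9 → [2, 10, 7, 1, 8, 20, 6, 8]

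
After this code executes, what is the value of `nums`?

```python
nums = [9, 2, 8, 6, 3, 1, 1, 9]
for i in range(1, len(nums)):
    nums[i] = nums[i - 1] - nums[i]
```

i=1: nums[1] = 9-2 = 7 → [9, 7, 8, 6, 3, 1, 1, 9]
i=2: nums[2] = 7-8 = -1 → [9, 7, -1, 6, 3, 1, 1, 9]
i=3: nums[3] = (-1)-6 = -7 → [9, 7, -1, -7, 3, 1, 1, 9]
i=4: nums[4] = (-7)-3 = -10 → [9, 7, -1, -7, -10, 1, 1, 9]
i=5: nums[5] = (-10)-1 = -11 → [9, 7, -1, -7, -10, -11, 1, 9]
i=6: nums[6] = (-11)-1 = -12 → [9, 7, -1, -7, -10, -11, -12, 9]
i=7: nums[7] = (-12)-9 = -21 → [9, 7, -1, -7, -10, -11, -12, -21]

[9, 7, -1, -7, -10, -11, -12, -21]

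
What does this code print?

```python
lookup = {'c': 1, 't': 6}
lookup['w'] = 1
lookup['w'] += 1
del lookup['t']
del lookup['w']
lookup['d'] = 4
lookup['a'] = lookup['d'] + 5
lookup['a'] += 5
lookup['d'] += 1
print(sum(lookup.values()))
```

20

lookup['w'] = 1 → {'c': 1, 't': 6, 'w': 1}
lookup['w'] = 1+1 = 2 → {'c': 1, 't': 6, 'w': 2}
del 't' → {'c': 1, 'w': 2}
del 'w' → {'c': 1}
lookup['d'] = 4 → {'c': 1, 'd': 4}
lookup['a'] = lookup['d']+5 = 9 → {'c': 1, 'd': 4, 'a': 9}
lookup['a'] = 9+5 = 14 → {'c': 1, 'd': 4, 'a': 14}
lookup['d'] = 4+1 = 5 → {'c': 1, 'd': 5, 'a': 14}
sum of values = 20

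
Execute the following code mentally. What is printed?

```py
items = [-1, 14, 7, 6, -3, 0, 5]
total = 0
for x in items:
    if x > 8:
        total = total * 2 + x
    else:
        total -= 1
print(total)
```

7

x=-1: not >8, total = 0-1 = -1
x=14: >8, total = (-1)*2+14 = 12
x=7: not >8, total = 12-1 = 11
x=6: not >8, total = 11-1 = 10
x=-3: not >8, total = 10-1 = 9
x=0: not >8, total = 9-1 = 8
x=5: not >8, total = 8-1 = 7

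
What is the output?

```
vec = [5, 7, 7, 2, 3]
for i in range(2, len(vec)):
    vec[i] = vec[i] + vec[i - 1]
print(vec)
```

i=2: vec[2] = 7+7 = 14 → [5, 7, 14, 2, 3]
i=3: vec[3] = 2+14 = 16 → [5, 7, 14, 16, 3]
i=4: vec[4] = 3+16 = 19 → [5, 7, 14, 16, 19]

[5, 7, 14, 16, 19]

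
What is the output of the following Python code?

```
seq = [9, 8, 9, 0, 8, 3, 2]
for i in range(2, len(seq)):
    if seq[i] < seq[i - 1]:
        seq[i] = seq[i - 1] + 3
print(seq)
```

i=2: 9>=8, unchanged → [9, 8, 9, 0, 8, 3, 2]
i=3: 0<9, seq[3] = 9+3 = 12 → [9, 8, 9, 12, 8, 3, 2]
i=4: 8<12, seq[4] = 12+3 = 15 → [9, 8, 9, 12, 15, 3, 2]
i=5: 3<15, seq[5] = 15+3 = 18 → [9, 8, 9, 12, 15, 18, 2]
i=6: 2<18, seq[6] = 18+3 = 21 → [9, 8, 9, 12, 15, 18, 21]

[9, 8, 9, 12, 15, 18, 21]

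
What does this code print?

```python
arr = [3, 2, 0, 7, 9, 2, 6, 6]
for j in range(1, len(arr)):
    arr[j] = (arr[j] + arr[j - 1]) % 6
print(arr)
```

[3, 5, 5, 0, 3, 5, 5, 5]

j=1: arr[1] = (2+3)%6 = 5 → [3, 5, 0, 7, 9, 2, 6, 6]
j=2: arr[2] = (0+5)%6 = 5 → [3, 5, 5, 7, 9, 2, 6, 6]
j=3: arr[3] = (7+5)%6 = 0 → [3, 5, 5, 0, 9, 2, 6, 6]
j=4: arr[4] = (9+0)%6 = 3 → [3, 5, 5, 0, 3, 2, 6, 6]
j=5: arr[5] = (2+3)%6 = 5 → [3, 5, 5, 0, 3, 5, 6, 6]
j=6: arr[6] = (6+5)%6 = 5 → [3, 5, 5, 0, 3, 5, 5, 6]
j=7: arr[7] = (6+5)%6 = 5 → [3, 5, 5, 0, 3, 5, 5, 5]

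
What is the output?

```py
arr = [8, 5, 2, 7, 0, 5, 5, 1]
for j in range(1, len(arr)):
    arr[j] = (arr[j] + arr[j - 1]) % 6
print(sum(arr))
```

j=1: arr[1] = (5+8)%6 = 1 → [8, 1, 2, 7, 0, 5, 5, 1]
j=2: arr[2] = (2+1)%6 = 3 → [8, 1, 3, 7, 0, 5, 5, 1]
j=3: arr[3] = (7+3)%6 = 4 → [8, 1, 3, 4, 0, 5, 5, 1]
j=4: arr[4] = (0+4)%6 = 4 → [8, 1, 3, 4, 4, 5, 5, 1]
j=5: arr[5] = (5+4)%6 = 3 → [8, 1, 3, 4, 4, 3, 5, 1]
j=6: arr[6] = (5+3)%6 = 2 → [8, 1, 3, 4, 4, 3, 2, 1]
j=7: arr[7] = (1+2)%6 = 3 → [8, 1, 3, 4, 4, 3, 2, 3]
sum = 28

28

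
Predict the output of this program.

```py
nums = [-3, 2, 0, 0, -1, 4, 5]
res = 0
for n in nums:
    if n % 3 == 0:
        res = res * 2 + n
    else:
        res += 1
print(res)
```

n=-3: %3==0, res = 0*2+(-3) = -3
n=2: not %3==0, res = (-3)+1 = -2
n=0: %3==0, res = (-2)*2+0 = -4
n=0: %3==0, res = (-4)*2+0 = -8
n=-1: not %3==0, res = (-8)+1 = -7
n=4: not %3==0, res = (-7)+1 = -6
n=5: not %3==0, res = (-6)+1 = -5

-5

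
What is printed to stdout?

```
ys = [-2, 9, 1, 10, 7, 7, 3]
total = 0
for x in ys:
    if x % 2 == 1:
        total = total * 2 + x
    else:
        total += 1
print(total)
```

x=-2: not odd, total = 0+1 = 1
x=9: odd, total = 1*2+9 = 11
x=1: odd, total = 11*2+1 = 23
x=10: not odd, total = 23+1 = 24
x=7: odd, total = 24*2+7 = 55
x=7: odd, total = 55*2+7 = 117
x=3: odd, total = 117*2+3 = 237

237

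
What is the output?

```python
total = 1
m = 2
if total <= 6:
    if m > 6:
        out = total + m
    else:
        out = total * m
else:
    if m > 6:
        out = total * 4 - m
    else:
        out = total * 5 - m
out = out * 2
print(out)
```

total=1, m=2
total <= 6 is True; m > 6 is False
→ out = total * m = 2
out = 2*2 = 4

4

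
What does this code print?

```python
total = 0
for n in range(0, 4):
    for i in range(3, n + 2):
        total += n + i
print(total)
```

18

n=2,i=3: total = 0+5 = 5
n=3,i=3: total = 5+6 = 11
n=3,i=4: total = 11+7 = 18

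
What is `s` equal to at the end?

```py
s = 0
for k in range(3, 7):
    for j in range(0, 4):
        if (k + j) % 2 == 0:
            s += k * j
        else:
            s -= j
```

k=3,j=0: odd sum, s = 0-0 = 0
k=3,j=1: even sum, s = 0+3 = 3
k=3,j=2: odd sum, s = 3-2 = 1
k=3,j=3: even sum, s = 1+9 = 10
k=4,j=0: even sum, s = 10+0 = 10
k=4,j=1: odd sum, s = 10-1 = 9
k=4,j=2: even sum, s = 9+8 = 17
k=4,j=3: odd sum, s = 17-3 = 14
k=5,j=0: odd sum, s = 14-0 = 14
k=5,j=1: even sum, s = 14+5 = 19
k=5,j=2: odd sum, s = 19-2 = 17
k=5,j=3: even sum, s = 17+15 = 32
k=6,j=0: even sum, s = 32+0 = 32
k=6,j=1: odd sum, s = 32-1 = 31
k=6,j=2: even sum, s = 31+12 = 43
k=6,j=3: odd sum, s = 43-3 = 40

40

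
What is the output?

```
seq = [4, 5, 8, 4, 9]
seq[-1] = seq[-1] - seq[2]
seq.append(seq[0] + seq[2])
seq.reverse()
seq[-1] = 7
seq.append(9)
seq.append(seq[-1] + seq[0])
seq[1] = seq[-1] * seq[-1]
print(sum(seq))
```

507

seq[-1] = seq[-1]-seq[2] = 9-8 = 1 → [4, 5, 8, 4, 1]
append seq[0]+seq[2] = 4+8 = 12 → [4, 5, 8, 4, 1, 12]
reverse → [12, 1, 4, 8, 5, 4]
seq[-1] = 7 → [12, 1, 4, 8, 5, 7]
append 9 → [12, 1, 4, 8, 5, 7, 9]
append seq[-1]+seq[0] = 9+12 = 21 → [12, 1, 4, 8, 5, 7, 9, 21]
seq[1] = seq[-1]*seq[-1] = 21*21 = 441 → [12, 441, 4, 8, 5, 7, 9, 21]
sum = 507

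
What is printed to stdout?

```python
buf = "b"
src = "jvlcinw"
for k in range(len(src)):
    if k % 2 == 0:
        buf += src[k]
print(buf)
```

bjliw

k=0: add 'j' → 'bj'
k=1: skip
k=2: add 'l' → 'bjl'
k=3: skip
k=4: add 'i' → 'bjli'
k=5: skip
k=6: add 'w' → 'bjliw'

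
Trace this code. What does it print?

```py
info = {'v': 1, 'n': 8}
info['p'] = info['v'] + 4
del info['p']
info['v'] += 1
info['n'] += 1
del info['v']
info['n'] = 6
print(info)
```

{'n': 6}

info['p'] = info['v']+4 = 5 → {'v': 1, 'n': 8, 'p': 5}
del 'p' → {'v': 1, 'n': 8}
info['v'] = 1+1 = 2 → {'v': 2, 'n': 8}
info['n'] = 8+1 = 9 → {'v': 2, 'n': 9}
del 'v' → {'n': 9}
info['n'] = 6 → {'n': 6}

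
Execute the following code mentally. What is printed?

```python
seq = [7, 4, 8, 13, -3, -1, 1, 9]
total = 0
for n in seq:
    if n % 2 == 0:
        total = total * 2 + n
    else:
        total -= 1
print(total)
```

7

n=7: not even, total = 0-1 = -1
n=4: even, total = (-1)*2+4 = 2
n=8: even, total = 2*2+8 = 12
n=13: not even, total = 12-1 = 11
n=-3: not even, total = 11-1 = 10
n=-1: not even, total = 10-1 = 9
n=1: not even, total = 9-1 = 8
n=9: not even, total = 8-1 = 7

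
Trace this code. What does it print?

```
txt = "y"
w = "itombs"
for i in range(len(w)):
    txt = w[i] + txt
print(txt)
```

i=0: prepend 'i' → 'iy'
i=1: prepend 't' → 'tiy'
i=2: prepend 'o' → 'otiy'
i=3: prepend 'm' → 'motiy'
i=4: prepend 'b' → 'bmotiy'
i=5: prepend 's' → 'sbmotiy'

sbmotiy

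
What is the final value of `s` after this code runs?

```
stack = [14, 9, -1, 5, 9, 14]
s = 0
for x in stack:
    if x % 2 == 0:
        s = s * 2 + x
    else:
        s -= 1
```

x=14: even, s = 0*2+14 = 14
x=9: not even, s = 14-1 = 13
x=-1: not even, s = 13-1 = 12
x=5: not even, s = 12-1 = 11
x=9: not even, s = 11-1 = 10
x=14: even, s = 10*2+14 = 34

34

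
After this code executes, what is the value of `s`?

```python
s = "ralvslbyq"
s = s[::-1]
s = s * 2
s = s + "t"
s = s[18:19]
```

't'

reverse → 'qyblsvlar'
repeat ×2 → 'qyblsvlarqyblsvlar'
+ 't' → 'qyblsvlarqyblsvlart'
slice [18:19] → 't'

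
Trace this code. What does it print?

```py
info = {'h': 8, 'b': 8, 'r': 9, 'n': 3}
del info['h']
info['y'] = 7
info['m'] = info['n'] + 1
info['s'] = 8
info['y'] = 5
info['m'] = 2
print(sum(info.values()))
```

del 'h' → {'b': 8, 'r': 9, 'n': 3}
info['y'] = 7 → {'b': 8, 'r': 9, 'n': 3, 'y': 7}
info['m'] = info['n']+1 = 4 → {'b': 8, 'r': 9, 'n': 3, 'y': 7, 'm': 4}
info['s'] = 8 → {'b': 8, 'r': 9, 'n': 3, 'y': 7, 'm': 4, 's': 8}
info['y'] = 5 → {'b': 8, 'r': 9, 'n': 3, 'y': 5, 'm': 4, 's': 8}
info['m'] = 2 → {'b': 8, 'r': 9, 'n': 3, 'y': 5, 'm': 2, 's': 8}
sum of values = 35

35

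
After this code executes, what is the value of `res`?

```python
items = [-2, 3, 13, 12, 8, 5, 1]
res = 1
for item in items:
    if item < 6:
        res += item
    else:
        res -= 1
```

item=-2: <6, res = 1+(-2) = -1
item=3: <6, res = (-1)+3 = 2
item=13: not <6, res = 2-1 = 1
item=12: not <6, res = 1-1 = 0
item=8: not <6, res = 0-1 = -1
item=5: <6, res = (-1)+5 = 4
item=1: <6, res = 4+1 = 5

5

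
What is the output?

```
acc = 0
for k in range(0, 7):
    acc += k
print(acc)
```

k=0: acc = 0+0 = 0
k=1: acc = 0+1 = 1
k=2: acc = 1+2 = 3
k=3: acc = 3+3 = 6
k=4: acc = 6+4 = 10
k=5: acc = 10+5 = 15
k=6: acc = 15+6 = 21

21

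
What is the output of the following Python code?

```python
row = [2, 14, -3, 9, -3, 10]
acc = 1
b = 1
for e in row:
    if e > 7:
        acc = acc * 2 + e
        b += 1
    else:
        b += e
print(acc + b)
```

92

e=2: not >7; b=3
e=14: >7, acc = 1*2+14 = 16; b=4
e=-3: not >7; b=1
e=9: >7, acc = 16*2+9 = 41; b=2
e=-3: not >7; b=-1
e=10: >7, acc = 41*2+10 = 92; b=0
acc+b = 92+0 = 92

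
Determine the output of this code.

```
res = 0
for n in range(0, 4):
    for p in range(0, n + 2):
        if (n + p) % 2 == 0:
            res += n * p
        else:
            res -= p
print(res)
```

n=0,p=0: even sum, res = 0+0 = 0
n=0,p=1: odd sum, res = 0-1 = -1
n=1,p=0: odd sum, res = (-1)-0 = -1
n=1,p=1: even sum, res = (-1)+1 = 0
n=1,p=2: odd sum, res = 0-2 = -2
n=2,p=0: even sum, res = (-2)+0 = -2
n=2,p=1: odd sum, res = (-2)-1 = -3
n=2,p=2: even sum, res = (-3)+4 = 1
n=2,p=3: odd sum, res = 1-3 = -2
n=3,p=0: odd sum, res = (-2)-0 = -2
n=3,p=1: even sum, res = (-2)+3 = 1
n=3,p=2: odd sum, res = 1-2 = -1
n=3,p=3: even sum, res = (-1)+9 = 8
n=3,p=4: odd sum, res = 8-4 = 4

4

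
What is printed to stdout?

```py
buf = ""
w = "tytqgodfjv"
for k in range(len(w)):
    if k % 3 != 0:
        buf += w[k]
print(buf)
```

k=0: skip
k=1: add 'y' → 'y'
k=2: add 't' → 'yt'
k=3: skip
k=4: add 'g' → 'ytg'
k=5: add 'o' → 'ytgo'
k=6: skip
k=7: add 'f' → 'ytgof'
k=8: add 'j' → 'ytgofj'
k=9: skip

ytgofj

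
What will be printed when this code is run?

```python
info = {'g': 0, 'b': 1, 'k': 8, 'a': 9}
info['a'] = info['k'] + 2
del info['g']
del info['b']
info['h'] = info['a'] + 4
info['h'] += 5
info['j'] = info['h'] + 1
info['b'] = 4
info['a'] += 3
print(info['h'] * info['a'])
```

info['a'] = info['k']+2 = 10 → {'g': 0, 'b': 1, 'k': 8, 'a': 10}
del 'g' → {'b': 1, 'k': 8, 'a': 10}
del 'b' → {'k': 8, 'a': 10}
info['h'] = info['a']+4 = 14 → {'k': 8, 'a': 10, 'h': 14}
info['h'] = 14+5 = 19 → {'k': 8, 'a': 10, 'h': 19}
info['j'] = info['h']+1 = 20 → {'k': 8, 'a': 10, 'h': 19, 'j': 20}
info['b'] = 4 → {'k': 8, 'a': 10, 'h': 19, 'j': 20, 'b': 4}
info['a'] = 10+3 = 13 → {'k': 8, 'a': 13, 'h': 19, 'j': 20, 'b': 4}
info['h']*info['a'] = 19*13 = 247

247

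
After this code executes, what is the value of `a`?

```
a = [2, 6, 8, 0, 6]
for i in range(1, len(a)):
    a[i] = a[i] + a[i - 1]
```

i=1: a[1] = 6+2 = 8 → [2, 8, 8, 0, 6]
i=2: a[2] = 8+8 = 16 → [2, 8, 16, 0, 6]
i=3: a[3] = 0+16 = 16 → [2, 8, 16, 16, 6]
i=4: a[4] = 6+16 = 22 → [2, 8, 16, 16, 22]

[2, 8, 16, 16, 22]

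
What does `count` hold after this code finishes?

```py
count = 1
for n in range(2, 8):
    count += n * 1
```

28

n=2: count = 1+2*1 = 3
n=3: count = 3+3*1 = 6
n=4: count = 6+4*1 = 10
n=5: count = 10+5*1 = 15
n=6: count = 15+6*1 = 21
n=7: count = 21+7*1 = 28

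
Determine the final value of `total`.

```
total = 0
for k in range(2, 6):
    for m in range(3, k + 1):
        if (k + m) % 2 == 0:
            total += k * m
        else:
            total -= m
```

58

k=3,m=3: even sum, total = 0+9 = 9
k=4,m=3: odd sum, total = 9-3 = 6
k=4,m=4: even sum, total = 6+16 = 22
k=5,m=3: even sum, total = 22+15 = 37
k=5,m=4: odd sum, total = 37-4 = 33
k=5,m=5: even sum, total = 33+25 = 58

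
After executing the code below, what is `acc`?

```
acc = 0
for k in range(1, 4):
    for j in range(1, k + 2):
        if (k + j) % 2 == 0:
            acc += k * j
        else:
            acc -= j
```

k=1,j=1: even sum, acc = 0+1 = 1
k=1,j=2: odd sum, acc = 1-2 = -1
k=2,j=1: odd sum, acc = (-1)-1 = -2
k=2,j=2: even sum, acc = (-2)+4 = 2
k=2,j=3: odd sum, acc = 2-3 = -1
k=3,j=1: even sum, acc = (-1)+3 = 2
k=3,j=2: odd sum, acc = 2-2 = 0
k=3,j=3: even sum, acc = 0+9 = 9
k=3,j=4: odd sum, acc = 9-4 = 5

5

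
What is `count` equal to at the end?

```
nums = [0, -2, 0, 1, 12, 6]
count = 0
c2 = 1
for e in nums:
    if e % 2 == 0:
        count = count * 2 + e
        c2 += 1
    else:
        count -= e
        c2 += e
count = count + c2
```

17

e=0: even, count = 0*2+0 = 0; c2=2
e=-2: even, count = 0*2+(-2) = -2; c2=3
e=0: even, count = (-2)*2+0 = -4; c2=4
e=1: not even, count = (-4)-1 = -5; c2=5
e=12: even, count = (-5)*2+12 = 2; c2=6
e=6: even, count = 2*2+6 = 10; c2=7
count+c2 = 10+7 = 17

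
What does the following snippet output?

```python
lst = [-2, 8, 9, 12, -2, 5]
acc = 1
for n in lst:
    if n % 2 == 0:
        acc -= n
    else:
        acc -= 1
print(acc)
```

n=-2: even, acc = 1-(-2) = 3
n=8: even, acc = 3-8 = -5
n=9: not even, acc = (-5)-1 = -6
n=12: even, acc = (-6)-12 = -18
n=-2: even, acc = (-18)-(-2) = -16
n=5: not even, acc = (-16)-1 = -17

-17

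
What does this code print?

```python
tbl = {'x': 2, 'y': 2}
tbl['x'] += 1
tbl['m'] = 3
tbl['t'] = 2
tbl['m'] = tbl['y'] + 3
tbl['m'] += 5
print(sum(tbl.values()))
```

17

tbl['x'] = 2+1 = 3 → {'x': 3, 'y': 2}
tbl['m'] = 3 → {'x': 3, 'y': 2, 'm': 3}
tbl['t'] = 2 → {'x': 3, 'y': 2, 'm': 3, 't': 2}
tbl['m'] = tbl['y']+3 = 5 → {'x': 3, 'y': 2, 'm': 5, 't': 2}
tbl['m'] = 5+5 = 10 → {'x': 3, 'y': 2, 'm': 10, 't': 2}
sum of values = 17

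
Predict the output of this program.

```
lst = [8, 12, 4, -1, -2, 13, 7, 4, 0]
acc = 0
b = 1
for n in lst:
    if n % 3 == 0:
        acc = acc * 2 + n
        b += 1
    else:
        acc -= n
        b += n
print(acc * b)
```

-2088

n=8: not %3==0, acc = 0-8 = -8; b=9
n=12: %3==0, acc = (-8)*2+12 = -4; b=10
n=4: not %3==0, acc = (-4)-4 = -8; b=14
n=-1: not %3==0, acc = (-8)-(-1) = -7; b=13
n=-2: not %3==0, acc = (-7)-(-2) = -5; b=11
n=13: not %3==0, acc = (-5)-13 = -18; b=24
n=7: not %3==0, acc = (-18)-7 = -25; b=31
n=4: not %3==0, acc = (-25)-4 = -29; b=35
n=0: %3==0, acc = (-29)*2+0 = -58; b=36
acc*b = (-58)*36 = -2088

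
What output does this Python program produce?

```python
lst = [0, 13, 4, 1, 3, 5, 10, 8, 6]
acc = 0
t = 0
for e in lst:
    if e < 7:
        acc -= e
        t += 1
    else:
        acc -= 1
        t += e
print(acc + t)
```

15

e=0: <7, acc = 0-0 = 0; t=1
e=13: not <7, acc = 0-1 = -1; t=14
e=4: <7, acc = (-1)-4 = -5; t=15
e=1: <7, acc = (-5)-1 = -6; t=16
e=3: <7, acc = (-6)-3 = -9; t=17
e=5: <7, acc = (-9)-5 = -14; t=18
e=10: not <7, acc = (-14)-1 = -15; t=28
e=8: not <7, acc = (-15)-1 = -16; t=36
e=6: <7, acc = (-16)-6 = -22; t=37
acc+t = (-22)+37 = 15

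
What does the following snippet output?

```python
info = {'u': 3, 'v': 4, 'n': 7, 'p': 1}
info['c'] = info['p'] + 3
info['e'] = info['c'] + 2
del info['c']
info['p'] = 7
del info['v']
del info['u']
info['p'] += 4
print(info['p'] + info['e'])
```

info['c'] = info['p']+3 = 4 → {'u': 3, 'v': 4, 'n': 7, 'p': 1, 'c': 4}
info['e'] = info['c']+2 = 6 → {'u': 3, 'v': 4, 'n': 7, 'p': 1, 'c': 4, 'e': 6}
del 'c' → {'u': 3, 'v': 4, 'n': 7, 'p': 1, 'e': 6}
info['p'] = 7 → {'u': 3, 'v': 4, 'n': 7, 'p': 7, 'e': 6}
del 'v' → {'u': 3, 'n': 7, 'p': 7, 'e': 6}
del 'u' → {'n': 7, 'p': 7, 'e': 6}
info['p'] = 7+4 = 11 → {'n': 7, 'p': 11, 'e': 6}
info['p']+info['e'] = 11+6 = 17

17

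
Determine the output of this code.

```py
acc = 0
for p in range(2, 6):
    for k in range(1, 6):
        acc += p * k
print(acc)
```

p=2,k=1: acc = 0+2 = 2
p=2,k=2: acc = 2+4 = 6
p=2,k=3: acc = 6+6 = 12
p=2,k=4: acc = 12+8 = 20
p=2,k=5: acc = 20+10 = 30
p=3,k=1: acc = 30+3 = 33
p=3,k=2: acc = 33+6 = 39
p=3,k=3: acc = 39+9 = 48
p=3,k=4: acc = 48+12 = 60
p=3,k=5: acc = 60+15 = 75
p=4,k=1: acc = 75+4 = 79
p=4,k=2: acc = 79+8 = 87
p=4,k=3: acc = 87+12 = 99
p=4,k=4: acc = 99+16 = 115
p=4,k=5: acc = 115+20 = 135
p=5,k=1: acc = 135+5 = 140
p=5,k=2: acc = 140+10 = 150
p=5,k=3: acc = 150+15 = 165
p=5,k=4: acc = 165+20 = 185
p=5,k=5: acc = 185+25 = 210

210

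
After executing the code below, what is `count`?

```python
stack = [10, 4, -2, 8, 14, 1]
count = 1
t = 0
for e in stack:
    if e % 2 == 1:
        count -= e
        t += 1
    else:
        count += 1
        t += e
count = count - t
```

-30

e=10: not odd, count = 1+1 = 2; t=10
e=4: not odd, count = 2+1 = 3; t=14
e=-2: not odd, count = 3+1 = 4; t=12
e=8: not odd, count = 4+1 = 5; t=20
e=14: not odd, count = 5+1 = 6; t=34
e=1: odd, count = 6-1 = 5; t=35
count-t = 5-35 = -30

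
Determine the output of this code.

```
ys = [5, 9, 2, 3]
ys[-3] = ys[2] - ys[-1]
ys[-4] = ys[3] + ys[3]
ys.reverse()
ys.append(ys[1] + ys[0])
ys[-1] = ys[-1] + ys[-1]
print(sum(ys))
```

ys[-3] = ys[2]-ys[-1] = 2-3 = -1 → [5, -1, 2, 3]
ys[-4] = ys[3]+ys[3] = 3+3 = 6 → [6, -1, 2, 3]
reverse → [3, 2, -1, 6]
append ys[1]+ys[0] = 2+3 = 5 → [3, 2, -1, 6, 5]
ys[-1] = ys[-1]+ys[-1] = 5+5 = 10 → [3, 2, -1, 6, 10]
sum = 20

20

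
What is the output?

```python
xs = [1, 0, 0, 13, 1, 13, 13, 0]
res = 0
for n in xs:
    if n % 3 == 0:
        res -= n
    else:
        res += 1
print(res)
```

n=1: not %3==0, res = 0+1 = 1
n=0: %3==0, res = 1-0 = 1
n=0: %3==0, res = 1-0 = 1
n=13: not %3==0, res = 1+1 = 2
n=1: not %3==0, res = 2+1 = 3
n=13: not %3==0, res = 3+1 = 4
n=13: not %3==0, res = 4+1 = 5
n=0: %3==0, res = 5-0 = 5

5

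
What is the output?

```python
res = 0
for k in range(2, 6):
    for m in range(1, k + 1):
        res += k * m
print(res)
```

139

k=2,m=1: res = 0+2 = 2
k=2,m=2: res = 2+4 = 6
k=3,m=1: res = 6+3 = 9
k=3,m=2: res = 9+6 = 15
k=3,m=3: res = 15+9 = 24
k=4,m=1: res = 24+4 = 28
k=4,m=2: res = 28+8 = 36
k=4,m=3: res = 36+12 = 48
k=4,m=4: res = 48+16 = 64
k=5,m=1: res = 64+5 = 69
k=5,m=2: res = 69+10 = 79
k=5,m=3: res = 79+15 = 94
k=5,m=4: res = 94+20 = 114
k=5,m=5: res = 114+25 = 139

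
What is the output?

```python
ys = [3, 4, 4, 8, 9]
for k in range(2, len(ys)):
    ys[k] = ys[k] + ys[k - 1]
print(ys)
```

[3, 4, 8, 16, 25]

k=2: ys[2] = 4+4 = 8 → [3, 4, 8, 8, 9]
k=3: ys[3] = 8+8 = 16 → [3, 4, 8, 16, 9]
k=4: ys[4] = 9+16 = 25 → [3, 4, 8, 16, 25]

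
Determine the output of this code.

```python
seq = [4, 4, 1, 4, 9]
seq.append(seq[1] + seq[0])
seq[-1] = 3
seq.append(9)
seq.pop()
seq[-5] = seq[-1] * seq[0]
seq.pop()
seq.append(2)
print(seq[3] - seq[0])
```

append seq[1]+seq[0] = 4+4 = 8 → [4, 4, 1, 4, 9, 8]
seq[-1] = 3 → [4, 4, 1, 4, 9, 3]
append 9 → [4, 4, 1, 4, 9, 3, 9]
pop() removes 9 → [4, 4, 1, 4, 9, 3]
seq[-5] = seq[-1]*seq[0] = 3*4 = 12 → [4, 12, 1, 4, 9, 3]
pop() removes 3 → [4, 12, 1, 4, 9]
append 2 → [4, 12, 1, 4, 9, 2]
seq[3]-seq[0] = 4-4 = 0

0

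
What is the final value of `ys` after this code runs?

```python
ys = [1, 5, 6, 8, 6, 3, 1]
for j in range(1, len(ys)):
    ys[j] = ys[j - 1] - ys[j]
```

[1, -4, -10, -18, -24, -27, -28]

j=1: ys[1] = 1-5 = -4 → [1, -4, 6, 8, 6, 3, 1]
j=2: ys[2] = (-4)-6 = -10 → [1, -4, -10, 8, 6, 3, 1]
j=3: ys[3] = (-10)-8 = -18 → [1, -4, -10, -18, 6, 3, 1]
j=4: ys[4] = (-18)-6 = -24 → [1, -4, -10, -18, -24, 3, 1]
j=5: ys[5] = (-24)-3 = -27 → [1, -4, -10, -18, -24, -27, 1]
j=6: ys[6] = (-27)-1 = -28 → [1, -4, -10, -18, -24, -27, -28]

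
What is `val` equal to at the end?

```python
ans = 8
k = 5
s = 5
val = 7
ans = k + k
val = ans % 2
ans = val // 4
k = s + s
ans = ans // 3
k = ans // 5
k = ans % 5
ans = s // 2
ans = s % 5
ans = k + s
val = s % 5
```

ans = 5+5 = 10
val = 10%2 = 0
ans = 0//4 = 0
k = 5+5 = 10
ans = 0//3 = 0
k = 0//5 = 0
k = 0%5 = 0
ans = 5//2 = 2
ans = 5%5 = 0
ans = 0+5 = 5
val = 5%5 = 0

0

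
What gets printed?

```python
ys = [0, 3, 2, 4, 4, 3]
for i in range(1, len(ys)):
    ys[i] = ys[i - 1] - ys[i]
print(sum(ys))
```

i=1: ys[1] = 0-3 = -3 → [0, -3, 2, 4, 4, 3]
i=2: ys[2] = (-3)-2 = -5 → [0, -3, -5, 4, 4, 3]
i=3: ys[3] = (-5)-4 = -9 → [0, -3, -5, -9, 4, 3]
i=4: ys[4] = (-9)-4 = -13 → [0, -3, -5, -9, -13, 3]
i=5: ys[5] = (-13)-3 = -16 → [0, -3, -5, -9, -13, -16]
sum = -46

-46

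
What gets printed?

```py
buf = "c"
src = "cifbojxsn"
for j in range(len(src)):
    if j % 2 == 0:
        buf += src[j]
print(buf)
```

j=0: add 'c' → 'cc'
j=1: skip
j=2: add 'f' → 'ccf'
j=3: skip
j=4: add 'o' → 'ccfo'
j=5: skip
j=6: add 'x' → 'ccfox'
j=7: skip
j=8: add 'n' → 'ccfoxn'

ccfoxn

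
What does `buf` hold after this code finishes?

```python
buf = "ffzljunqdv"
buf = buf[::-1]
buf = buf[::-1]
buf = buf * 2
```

'ffzljunqdvffzljunqdv'

reverse → 'vdqnujlzff'
reverse → 'ffzljunqdv'
repeat ×2 → 'ffzljunqdvffzljunqdv'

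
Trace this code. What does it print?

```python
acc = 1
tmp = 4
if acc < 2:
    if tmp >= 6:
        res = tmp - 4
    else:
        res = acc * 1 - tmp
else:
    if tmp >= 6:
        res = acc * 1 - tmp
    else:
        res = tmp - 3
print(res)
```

acc=1, tmp=4
acc < 2 is True; tmp >= 6 is False
→ res = acc * 1 - tmp = -3

-3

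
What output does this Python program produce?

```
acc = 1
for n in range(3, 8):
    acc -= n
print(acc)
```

n=3: acc = 1-3 = -2
n=4: acc = (-2)-4 = -6
n=5: acc = (-6)-5 = -11
n=6: acc = (-11)-6 = -17
n=7: acc = (-17)-7 = -24

-24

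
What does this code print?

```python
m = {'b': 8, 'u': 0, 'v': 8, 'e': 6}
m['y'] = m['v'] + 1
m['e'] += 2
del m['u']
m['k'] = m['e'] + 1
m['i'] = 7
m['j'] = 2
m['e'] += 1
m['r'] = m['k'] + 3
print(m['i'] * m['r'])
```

84

m['y'] = m['v']+1 = 9 → {'b': 8, 'u': 0, 'v': 8, 'e': 6, 'y': 9}
m['e'] = 6+2 = 8 → {'b': 8, 'u': 0, 'v': 8, 'e': 8, 'y': 9}
del 'u' → {'b': 8, 'v': 8, 'e': 8, 'y': 9}
m['k'] = m['e']+1 = 9 → {'b': 8, 'v': 8, 'e': 8, 'y': 9, 'k': 9}
m['i'] = 7 → {'b': 8, 'v': 8, 'e': 8, 'y': 9, 'k': 9, 'i': 7}
m['j'] = 2 → {'b': 8, 'v': 8, 'e': 8, 'y': 9, 'k': 9, 'i': 7, 'j': 2}
m['e'] = 8+1 = 9 → {'b': 8, 'v': 8, 'e': 9, 'y': 9, 'k': 9, 'i': 7, 'j': 2}
m['r'] = m['k']+3 = 12 → {'b': 8, 'v': 8, 'e': 9, 'y': 9, 'k': 9, 'i': 7, 'j': 2, 'r': 12}
m['i']*m['r'] = 7*12 = 84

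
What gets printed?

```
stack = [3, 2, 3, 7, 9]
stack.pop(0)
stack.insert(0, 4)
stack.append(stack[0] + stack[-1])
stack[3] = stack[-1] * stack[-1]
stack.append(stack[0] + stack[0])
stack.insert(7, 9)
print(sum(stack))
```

pop(0) removes 3 → [2, 3, 7, 9]
insert 4 at 0 → [4, 2, 3, 7, 9]
append stack[0]+stack[-1] = 4+9 = 13 → [4, 2, 3, 7, 9, 13]
stack[3] = stack[-1]*stack[-1] = 13*13 = 169 → [4, 2, 3, 169, 9, 13]
append stack[0]+stack[0] = 4+4 = 8 → [4, 2, 3, 169, 9, 13, 8]
insert 9 at 7 → [4, 2, 3, 169, 9, 13, 8, 9]
sum = 217

217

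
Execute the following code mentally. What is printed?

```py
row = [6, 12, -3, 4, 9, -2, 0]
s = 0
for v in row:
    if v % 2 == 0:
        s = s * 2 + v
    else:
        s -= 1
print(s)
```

192

v=6: even, s = 0*2+6 = 6
v=12: even, s = 6*2+12 = 24
v=-3: not even, s = 24-1 = 23
v=4: even, s = 23*2+4 = 50
v=9: not even, s = 50-1 = 49
v=-2: even, s = 49*2+(-2) = 96
v=0: even, s = 96*2+0 = 192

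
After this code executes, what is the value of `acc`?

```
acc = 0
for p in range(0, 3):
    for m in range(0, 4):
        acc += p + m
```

p=0,m=0: acc = 0+0 = 0
p=0,m=1: acc = 0+1 = 1
p=0,m=2: acc = 1+2 = 3
p=0,m=3: acc = 3+3 = 6
p=1,m=0: acc = 6+1 = 7
p=1,m=1: acc = 7+2 = 9
p=1,m=2: acc = 9+3 = 12
p=1,m=3: acc = 12+4 = 16
p=2,m=0: acc = 16+2 = 18
p=2,m=1: acc = 18+3 = 21
p=2,m=2: acc = 21+4 = 25
p=2,m=3: acc = 25+5 = 30

30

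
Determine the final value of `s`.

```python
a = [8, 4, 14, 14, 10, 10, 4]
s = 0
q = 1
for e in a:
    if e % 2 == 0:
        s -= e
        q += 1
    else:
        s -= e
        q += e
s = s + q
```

-56

e=8: even, s = 0-8 = -8; q=2
e=4: even, s = (-8)-4 = -12; q=3
e=14: even, s = (-12)-14 = -26; q=4
e=14: even, s = (-26)-14 = -40; q=5
e=10: even, s = (-40)-10 = -50; q=6
e=10: even, s = (-50)-10 = -60; q=7
e=4: even, s = (-60)-4 = -64; q=8
s+q = (-64)+8 = -56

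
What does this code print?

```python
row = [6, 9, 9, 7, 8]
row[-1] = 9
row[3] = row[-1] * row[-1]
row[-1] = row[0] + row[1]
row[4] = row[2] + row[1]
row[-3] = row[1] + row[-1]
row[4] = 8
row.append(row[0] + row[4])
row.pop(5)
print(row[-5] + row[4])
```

row[-1] = 9 → [6, 9, 9, 7, 9]
row[3] = row[-1]*row[-1] = 9*9 = 81 → [6, 9, 9, 81, 9]
row[-1] = row[0]+row[1] = 6+9 = 15 → [6, 9, 9, 81, 15]
row[4] = row[2]+row[1] = 9+9 = 18 → [6, 9, 9, 81, 18]
row[-3] = row[1]+row[-1] = 9+18 = 27 → [6, 9, 27, 81, 18]
row[4] = 8 → [6, 9, 27, 81, 8]
append row[0]+row[4] = 6+8 = 14 → [6, 9, 27, 81, 8, 14]
pop(5) removes 14 → [6, 9, 27, 81, 8]
row[-5]+row[4] = 6+8 = 14

14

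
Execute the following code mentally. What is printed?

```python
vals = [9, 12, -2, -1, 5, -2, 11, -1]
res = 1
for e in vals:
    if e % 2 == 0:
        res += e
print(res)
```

e=9: not even
e=12: even, res = 1+12 = 13
e=-2: even, res = 13+(-2) = 11
e=-1: not even
e=5: not even
e=-2: even, res = 11+(-2) = 9
e=11: not even
e=-1: not even

9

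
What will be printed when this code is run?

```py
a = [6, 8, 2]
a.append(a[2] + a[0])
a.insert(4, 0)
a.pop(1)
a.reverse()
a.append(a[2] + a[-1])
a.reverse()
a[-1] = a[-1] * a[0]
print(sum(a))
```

24

append a[2]+a[0] = 2+6 = 8 → [6, 8, 2, 8]
insert 0 at 4 → [6, 8, 2, 8, 0]
pop(1) removes 8 → [6, 2, 8, 0]
reverse → [0, 8, 2, 6]
append a[2]+a[-1] = 2+6 = 8 → [0, 8, 2, 6, 8]
reverse → [8, 6, 2, 8, 0]
a[-1] = a[-1]*a[0] = 0*8 = 0 → [8, 6, 2, 8, 0]
sum = 24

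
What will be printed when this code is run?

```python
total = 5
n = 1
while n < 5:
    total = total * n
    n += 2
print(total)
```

15

n=1: total = 5*1 = 5
n=3: total = 5*3 = 15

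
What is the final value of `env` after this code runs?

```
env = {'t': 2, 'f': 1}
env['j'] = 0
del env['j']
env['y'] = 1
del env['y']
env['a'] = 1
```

{'t': 2, 'f': 1, 'a': 1}

env['j'] = 0 → {'t': 2, 'f': 1, 'j': 0}
del 'j' → {'t': 2, 'f': 1}
env['y'] = 1 → {'t': 2, 'f': 1, 'y': 1}
del 'y' → {'t': 2, 'f': 1}
env['a'] = 1 → {'t': 2, 'f': 1, 'a': 1}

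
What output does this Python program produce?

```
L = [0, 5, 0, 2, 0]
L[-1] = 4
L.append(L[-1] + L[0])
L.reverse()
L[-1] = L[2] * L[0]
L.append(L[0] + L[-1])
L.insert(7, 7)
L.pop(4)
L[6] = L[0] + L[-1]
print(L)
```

[4, 4, 2, 0, 8, 12, 11]

L[-1] = 4 → [0, 5, 0, 2, 4]
append L[-1]+L[0] = 4+0 = 4 → [0, 5, 0, 2, 4, 4]
reverse → [4, 4, 2, 0, 5, 0]
L[-1] = L[2]*L[0] = 2*4 = 8 → [4, 4, 2, 0, 5, 8]
append L[0]+L[-1] = 4+8 = 12 → [4, 4, 2, 0, 5, 8, 12]
insert 7 at 7 → [4, 4, 2, 0, 5, 8, 12, 7]
pop(4) removes 5 → [4, 4, 2, 0, 8, 12, 7]
L[6] = L[0]+L[-1] = 4+7 = 11 → [4, 4, 2, 0, 8, 12, 11]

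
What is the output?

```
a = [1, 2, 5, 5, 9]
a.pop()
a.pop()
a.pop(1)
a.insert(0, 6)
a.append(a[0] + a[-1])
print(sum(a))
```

pop() removes 9 → [1, 2, 5, 5]
pop() removes 5 → [1, 2, 5]
pop(1) removes 2 → [1, 5]
insert 6 at 0 → [6, 1, 5]
append a[0]+a[-1] = 6+5 = 11 → [6, 1, 5, 11]
sum = 23

23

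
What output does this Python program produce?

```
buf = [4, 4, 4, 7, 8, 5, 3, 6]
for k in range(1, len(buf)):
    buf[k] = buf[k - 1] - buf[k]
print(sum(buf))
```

k=1: buf[1] = 4-4 = 0 → [4, 0, 4, 7, 8, 5, 3, 6]
k=2: buf[2] = 0-4 = -4 → [4, 0, -4, 7, 8, 5, 3, 6]
k=3: buf[3] = (-4)-7 = -11 → [4, 0, -4, -11, 8, 5, 3, 6]
k=4: buf[4] = (-11)-8 = -19 → [4, 0, -4, -11, -19, 5, 3, 6]
k=5: buf[5] = (-19)-5 = -24 → [4, 0, -4, -11, -19, -24, 3, 6]
k=6: buf[6] = (-24)-3 = -27 → [4, 0, -4, -11, -19, -24, -27, 6]
k=7: buf[7] = (-27)-6 = -33 → [4, 0, -4, -11, -19, -24, -27, -33]
sum = -114

-114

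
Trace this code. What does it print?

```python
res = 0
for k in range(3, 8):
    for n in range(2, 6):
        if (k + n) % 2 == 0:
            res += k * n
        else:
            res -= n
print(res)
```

k=3,n=2: odd sum, res = 0-2 = -2
k=3,n=3: even sum, res = (-2)+9 = 7
k=3,n=4: odd sum, res = 7-4 = 3
k=3,n=5: even sum, res = 3+15 = 18
k=4,n=2: even sum, res = 18+8 = 26
k=4,n=3: odd sum, res = 26-3 = 23
k=4,n=4: even sum, res = 23+16 = 39
k=4,n=5: odd sum, res = 39-5 = 34
k=5,n=2: odd sum, res = 34-2 = 32
k=5,n=3: even sum, res = 32+15 = 47
k=5,n=4: odd sum, res = 47-4 = 43
k=5,n=5: even sum, res = 43+25 = 68
k=6,n=2: even sum, res = 68+12 = 80
k=6,n=3: odd sum, res = 80-3 = 77
k=6,n=4: even sum, res = 77+24 = 101
k=6,n=5: odd sum, res = 101-5 = 96
k=7,n=2: odd sum, res = 96-2 = 94
k=7,n=3: even sum, res = 94+21 = 115
k=7,n=4: odd sum, res = 115-4 = 111
k=7,n=5: even sum, res = 111+35 = 146

146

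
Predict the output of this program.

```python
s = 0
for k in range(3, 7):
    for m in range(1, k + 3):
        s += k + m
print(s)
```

222

k=3,m=1: s = 0+4 = 4
k=3,m=2: s = 4+5 = 9
k=3,m=3: s = 9+6 = 15
k=3,m=4: s = 15+7 = 22
k=3,m=5: s = 22+8 = 30
k=4,m=1: s = 30+5 = 35
k=4,m=2: s = 35+6 = 41
k=4,m=3: s = 41+7 = 48
k=4,m=4: s = 48+8 = 56
k=4,m=5: s = 56+9 = 65
k=4,m=6: s = 65+10 = 75
k=5,m=1: s = 75+6 = 81
k=5,m=2: s = 81+7 = 88
k=5,m=3: s = 88+8 = 96
k=5,m=4: s = 96+9 = 105
k=5,m=5: s = 105+10 = 115
k=5,m=6: s = 115+11 = 126
k=5,m=7: s = 126+12 = 138
k=6,m=1: s = 138+7 = 145
k=6,m=2: s = 145+8 = 153
k=6,m=3: s = 153+9 = 162
k=6,m=4: s = 162+10 = 172
k=6,m=5: s = 172+11 = 183
k=6,m=6: s = 183+12 = 195
k=6,m=7: s = 195+13 = 208
k=6,m=8: s = 208+14 = 222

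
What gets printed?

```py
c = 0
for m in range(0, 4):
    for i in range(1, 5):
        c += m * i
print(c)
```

m=0,i=1: c = 0+0 = 0
m=0,i=2: c = 0+0 = 0
m=0,i=3: c = 0+0 = 0
m=0,i=4: c = 0+0 = 0
m=1,i=1: c = 0+1 = 1
m=1,i=2: c = 1+2 = 3
m=1,i=3: c = 3+3 = 6
m=1,i=4: c = 6+4 = 10
m=2,i=1: c = 10+2 = 12
m=2,i=2: c = 12+4 = 16
m=2,i=3: c = 16+6 = 22
m=2,i=4: c = 22+8 = 30
m=3,i=1: c = 30+3 = 33
m=3,i=2: c = 33+6 = 39
m=3,i=3: c = 39+9 = 48
m=3,i=4: c = 48+12 = 60

60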